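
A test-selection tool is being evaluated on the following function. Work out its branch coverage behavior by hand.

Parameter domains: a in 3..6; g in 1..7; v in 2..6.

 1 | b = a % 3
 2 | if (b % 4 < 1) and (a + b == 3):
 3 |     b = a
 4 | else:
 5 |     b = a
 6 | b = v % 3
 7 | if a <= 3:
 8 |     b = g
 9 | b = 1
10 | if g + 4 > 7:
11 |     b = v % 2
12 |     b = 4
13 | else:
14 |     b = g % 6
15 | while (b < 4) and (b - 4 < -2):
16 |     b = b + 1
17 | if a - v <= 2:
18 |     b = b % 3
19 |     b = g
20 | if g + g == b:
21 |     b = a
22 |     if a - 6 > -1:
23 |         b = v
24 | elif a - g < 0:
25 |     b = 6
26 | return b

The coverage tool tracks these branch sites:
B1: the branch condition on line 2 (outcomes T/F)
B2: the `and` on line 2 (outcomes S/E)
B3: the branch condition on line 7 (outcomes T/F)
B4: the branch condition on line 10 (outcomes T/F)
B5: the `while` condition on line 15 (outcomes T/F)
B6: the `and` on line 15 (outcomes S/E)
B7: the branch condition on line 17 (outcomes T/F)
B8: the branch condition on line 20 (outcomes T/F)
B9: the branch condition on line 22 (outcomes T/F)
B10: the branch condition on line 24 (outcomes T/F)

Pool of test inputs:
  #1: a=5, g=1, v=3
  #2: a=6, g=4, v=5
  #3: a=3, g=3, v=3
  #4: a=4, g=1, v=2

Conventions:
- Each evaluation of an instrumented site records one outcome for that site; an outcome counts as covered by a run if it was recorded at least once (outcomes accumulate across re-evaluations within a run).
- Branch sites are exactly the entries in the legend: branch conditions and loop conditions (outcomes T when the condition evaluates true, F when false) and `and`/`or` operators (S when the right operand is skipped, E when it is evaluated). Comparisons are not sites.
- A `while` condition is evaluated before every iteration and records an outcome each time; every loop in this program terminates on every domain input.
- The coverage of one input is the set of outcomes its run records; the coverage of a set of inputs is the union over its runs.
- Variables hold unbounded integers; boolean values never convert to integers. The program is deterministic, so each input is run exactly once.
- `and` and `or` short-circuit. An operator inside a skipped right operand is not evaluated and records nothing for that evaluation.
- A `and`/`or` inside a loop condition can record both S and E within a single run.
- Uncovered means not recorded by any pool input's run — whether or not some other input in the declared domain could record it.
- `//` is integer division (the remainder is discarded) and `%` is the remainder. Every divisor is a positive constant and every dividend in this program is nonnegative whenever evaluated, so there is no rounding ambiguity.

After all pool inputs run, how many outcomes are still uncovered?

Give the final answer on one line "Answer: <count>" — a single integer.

input #1, a=5, g=1, v=3: events B2->S, B1->F, B3->F, B4->F, B6->E, B5->T, B6->E, B5->F, B7->T, B8->F, B10->F; outcomes B1=F, B2=S, B3=F, B4=F, B5=T, B5=F, B6=E, B7=T, B8=F, B10=F
input #2, a=6, g=4, v=5: events B2->E, B1->F, B3->F, B4->T, B6->S, B5->F, B7->T, B8->F, B10->F; outcomes B1=F, B2=E, B3=F, B4=T, B5=F, B6=S, B7=T, B8=F, B10=F
input #3, a=3, g=3, v=3: events B2->E, B1->T, B3->T, B4->F, B6->E, B5->F, B7->T, B8->F, B10->F; outcomes B1=T, B2=E, B3=T, B4=F, B5=F, B6=E, B7=T, B8=F, B10=F
input #4, a=4, g=1, v=2: events B2->S, B1->F, B3->F, B4->F, B6->E, B5->T, B6->E, B5->F, B7->T, B8->F, B10->F; outcomes B1=F, B2=S, B3=F, B4=F, B5=T, B5=F, B6=E, B7=T, B8=F, B10=F
union over the pool: B1=T, B1=F, B2=S, B2=E, B3=T, B3=F, B4=T, B4=F, B5=T, B5=F, B6=S, B6=E, B7=T, B8=F, B10=F
uncovered (5 of 20): B7=F, B8=T, B9=T, B9=F, B10=T

Answer: 5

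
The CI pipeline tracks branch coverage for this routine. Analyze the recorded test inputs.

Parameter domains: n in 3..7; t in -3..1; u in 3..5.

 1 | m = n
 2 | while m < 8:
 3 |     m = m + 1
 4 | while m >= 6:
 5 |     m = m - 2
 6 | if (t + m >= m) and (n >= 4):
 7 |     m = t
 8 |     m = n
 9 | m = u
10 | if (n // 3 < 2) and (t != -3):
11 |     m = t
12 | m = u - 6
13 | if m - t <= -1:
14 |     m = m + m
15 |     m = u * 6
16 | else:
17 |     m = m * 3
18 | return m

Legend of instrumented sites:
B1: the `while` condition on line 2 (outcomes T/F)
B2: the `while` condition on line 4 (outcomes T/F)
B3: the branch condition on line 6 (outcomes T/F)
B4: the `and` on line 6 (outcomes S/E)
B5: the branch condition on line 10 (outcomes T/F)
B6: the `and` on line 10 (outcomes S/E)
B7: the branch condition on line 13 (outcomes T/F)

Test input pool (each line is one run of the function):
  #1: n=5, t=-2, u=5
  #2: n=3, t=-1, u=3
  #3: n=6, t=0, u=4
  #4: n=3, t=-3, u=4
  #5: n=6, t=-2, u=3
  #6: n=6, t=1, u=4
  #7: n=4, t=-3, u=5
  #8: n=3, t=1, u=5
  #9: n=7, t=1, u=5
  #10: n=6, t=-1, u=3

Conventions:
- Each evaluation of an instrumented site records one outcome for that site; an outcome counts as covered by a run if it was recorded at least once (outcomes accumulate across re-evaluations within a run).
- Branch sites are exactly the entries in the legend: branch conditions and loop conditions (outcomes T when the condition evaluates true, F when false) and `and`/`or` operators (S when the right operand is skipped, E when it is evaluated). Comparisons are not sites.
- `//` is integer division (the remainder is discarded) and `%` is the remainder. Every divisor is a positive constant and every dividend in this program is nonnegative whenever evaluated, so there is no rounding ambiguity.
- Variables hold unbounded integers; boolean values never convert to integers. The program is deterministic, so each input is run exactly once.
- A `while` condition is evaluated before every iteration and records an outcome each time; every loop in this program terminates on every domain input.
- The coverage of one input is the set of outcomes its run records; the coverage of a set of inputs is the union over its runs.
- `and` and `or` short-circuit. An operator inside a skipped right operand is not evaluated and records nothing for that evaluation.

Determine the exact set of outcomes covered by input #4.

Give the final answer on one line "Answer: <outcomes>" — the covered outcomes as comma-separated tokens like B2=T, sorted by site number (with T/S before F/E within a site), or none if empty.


Tracing the run of input #4 (n=3, t=-3, u=4):
  B1->T, B1->T, B1->T, B1->T, B1->T, B1->F, B2->T, B2->T, B2->F, B4->S
  B3->F, B6->E, B5->F, B7->F
deduplicating events, the covered set is: B1=T, B1=F, B2=T, B2=F, B3=F, B4=S, B5=F, B6=E, B7=F
Answer: B1=T, B1=F, B2=T, B2=F, B3=F, B4=S, B5=F, B6=E, B7=F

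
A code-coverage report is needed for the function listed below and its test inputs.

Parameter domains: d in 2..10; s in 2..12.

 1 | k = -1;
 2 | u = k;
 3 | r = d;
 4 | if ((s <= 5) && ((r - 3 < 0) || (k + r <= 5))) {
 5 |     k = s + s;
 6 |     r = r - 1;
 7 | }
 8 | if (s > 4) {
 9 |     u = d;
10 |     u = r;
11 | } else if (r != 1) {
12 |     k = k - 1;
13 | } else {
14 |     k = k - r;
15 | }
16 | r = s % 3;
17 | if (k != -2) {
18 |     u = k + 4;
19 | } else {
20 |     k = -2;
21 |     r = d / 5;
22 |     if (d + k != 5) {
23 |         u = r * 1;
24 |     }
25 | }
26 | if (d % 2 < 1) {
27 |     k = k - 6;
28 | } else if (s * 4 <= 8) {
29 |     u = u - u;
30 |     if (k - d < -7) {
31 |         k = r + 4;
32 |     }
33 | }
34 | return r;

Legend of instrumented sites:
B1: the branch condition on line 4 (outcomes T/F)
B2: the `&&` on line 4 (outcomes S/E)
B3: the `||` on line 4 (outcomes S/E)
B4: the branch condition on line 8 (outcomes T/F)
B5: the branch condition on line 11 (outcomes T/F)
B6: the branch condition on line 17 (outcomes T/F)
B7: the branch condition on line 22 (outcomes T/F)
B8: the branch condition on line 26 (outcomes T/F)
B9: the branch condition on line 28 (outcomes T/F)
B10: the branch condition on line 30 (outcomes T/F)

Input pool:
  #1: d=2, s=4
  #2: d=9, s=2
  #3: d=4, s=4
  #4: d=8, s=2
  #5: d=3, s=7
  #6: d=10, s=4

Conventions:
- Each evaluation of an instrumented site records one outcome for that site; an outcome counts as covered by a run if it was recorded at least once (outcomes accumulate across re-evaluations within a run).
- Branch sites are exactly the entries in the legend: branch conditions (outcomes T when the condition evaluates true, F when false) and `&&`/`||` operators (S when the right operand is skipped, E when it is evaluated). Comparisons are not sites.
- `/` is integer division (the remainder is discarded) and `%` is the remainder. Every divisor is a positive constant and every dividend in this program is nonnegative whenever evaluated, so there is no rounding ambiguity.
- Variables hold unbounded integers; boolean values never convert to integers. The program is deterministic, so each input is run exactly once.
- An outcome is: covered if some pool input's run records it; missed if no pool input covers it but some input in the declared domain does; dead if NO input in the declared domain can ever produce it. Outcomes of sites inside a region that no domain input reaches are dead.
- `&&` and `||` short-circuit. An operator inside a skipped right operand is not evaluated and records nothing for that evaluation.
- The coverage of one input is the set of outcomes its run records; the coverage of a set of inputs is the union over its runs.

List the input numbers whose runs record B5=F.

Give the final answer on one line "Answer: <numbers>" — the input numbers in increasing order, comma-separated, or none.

input #1 (d=2, s=4): covers B5=F
input #2 (d=9, s=2): misses B5=F
input #3 (d=4, s=4): misses B5=F
input #4 (d=8, s=2): misses B5=F
input #5 (d=3, s=7): misses B5=F
input #6 (d=10, s=4): misses B5=F

Answer: 1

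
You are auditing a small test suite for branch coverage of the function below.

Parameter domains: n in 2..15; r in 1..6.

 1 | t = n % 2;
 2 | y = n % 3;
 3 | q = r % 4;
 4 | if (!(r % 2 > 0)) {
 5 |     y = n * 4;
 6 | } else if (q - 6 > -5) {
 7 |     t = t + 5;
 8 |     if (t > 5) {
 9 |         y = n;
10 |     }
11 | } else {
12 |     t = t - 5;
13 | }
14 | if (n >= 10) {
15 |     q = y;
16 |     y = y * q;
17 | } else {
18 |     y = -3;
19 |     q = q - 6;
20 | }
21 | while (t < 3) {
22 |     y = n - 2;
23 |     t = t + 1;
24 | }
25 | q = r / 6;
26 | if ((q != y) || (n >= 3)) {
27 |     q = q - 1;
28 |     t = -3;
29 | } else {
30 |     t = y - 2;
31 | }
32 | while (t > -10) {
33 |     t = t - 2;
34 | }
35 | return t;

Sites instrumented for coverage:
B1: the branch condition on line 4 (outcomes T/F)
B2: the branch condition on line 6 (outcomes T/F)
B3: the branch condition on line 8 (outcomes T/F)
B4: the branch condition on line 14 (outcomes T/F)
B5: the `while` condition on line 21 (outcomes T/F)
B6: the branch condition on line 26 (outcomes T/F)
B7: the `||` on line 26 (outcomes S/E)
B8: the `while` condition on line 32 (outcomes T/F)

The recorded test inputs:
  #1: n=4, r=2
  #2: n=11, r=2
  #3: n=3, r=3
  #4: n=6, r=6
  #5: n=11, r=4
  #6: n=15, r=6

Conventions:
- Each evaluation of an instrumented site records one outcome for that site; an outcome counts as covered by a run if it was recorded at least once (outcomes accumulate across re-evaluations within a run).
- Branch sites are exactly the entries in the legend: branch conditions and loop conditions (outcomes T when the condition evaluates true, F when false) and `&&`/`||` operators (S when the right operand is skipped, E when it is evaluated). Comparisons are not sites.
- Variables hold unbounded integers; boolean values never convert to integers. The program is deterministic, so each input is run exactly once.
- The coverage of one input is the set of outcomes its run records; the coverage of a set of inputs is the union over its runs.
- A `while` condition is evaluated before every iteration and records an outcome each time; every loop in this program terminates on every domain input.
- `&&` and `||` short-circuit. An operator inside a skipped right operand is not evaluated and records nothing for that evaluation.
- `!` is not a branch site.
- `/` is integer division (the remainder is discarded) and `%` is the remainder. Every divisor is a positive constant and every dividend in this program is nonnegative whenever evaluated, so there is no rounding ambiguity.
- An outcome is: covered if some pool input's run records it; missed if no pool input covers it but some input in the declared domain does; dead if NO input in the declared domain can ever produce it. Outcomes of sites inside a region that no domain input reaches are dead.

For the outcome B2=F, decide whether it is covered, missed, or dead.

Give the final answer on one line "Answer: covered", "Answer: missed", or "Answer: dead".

no pool input records B2=F
but domain input (n=2, r=1) does record it -> reachable, so missed

Answer: missed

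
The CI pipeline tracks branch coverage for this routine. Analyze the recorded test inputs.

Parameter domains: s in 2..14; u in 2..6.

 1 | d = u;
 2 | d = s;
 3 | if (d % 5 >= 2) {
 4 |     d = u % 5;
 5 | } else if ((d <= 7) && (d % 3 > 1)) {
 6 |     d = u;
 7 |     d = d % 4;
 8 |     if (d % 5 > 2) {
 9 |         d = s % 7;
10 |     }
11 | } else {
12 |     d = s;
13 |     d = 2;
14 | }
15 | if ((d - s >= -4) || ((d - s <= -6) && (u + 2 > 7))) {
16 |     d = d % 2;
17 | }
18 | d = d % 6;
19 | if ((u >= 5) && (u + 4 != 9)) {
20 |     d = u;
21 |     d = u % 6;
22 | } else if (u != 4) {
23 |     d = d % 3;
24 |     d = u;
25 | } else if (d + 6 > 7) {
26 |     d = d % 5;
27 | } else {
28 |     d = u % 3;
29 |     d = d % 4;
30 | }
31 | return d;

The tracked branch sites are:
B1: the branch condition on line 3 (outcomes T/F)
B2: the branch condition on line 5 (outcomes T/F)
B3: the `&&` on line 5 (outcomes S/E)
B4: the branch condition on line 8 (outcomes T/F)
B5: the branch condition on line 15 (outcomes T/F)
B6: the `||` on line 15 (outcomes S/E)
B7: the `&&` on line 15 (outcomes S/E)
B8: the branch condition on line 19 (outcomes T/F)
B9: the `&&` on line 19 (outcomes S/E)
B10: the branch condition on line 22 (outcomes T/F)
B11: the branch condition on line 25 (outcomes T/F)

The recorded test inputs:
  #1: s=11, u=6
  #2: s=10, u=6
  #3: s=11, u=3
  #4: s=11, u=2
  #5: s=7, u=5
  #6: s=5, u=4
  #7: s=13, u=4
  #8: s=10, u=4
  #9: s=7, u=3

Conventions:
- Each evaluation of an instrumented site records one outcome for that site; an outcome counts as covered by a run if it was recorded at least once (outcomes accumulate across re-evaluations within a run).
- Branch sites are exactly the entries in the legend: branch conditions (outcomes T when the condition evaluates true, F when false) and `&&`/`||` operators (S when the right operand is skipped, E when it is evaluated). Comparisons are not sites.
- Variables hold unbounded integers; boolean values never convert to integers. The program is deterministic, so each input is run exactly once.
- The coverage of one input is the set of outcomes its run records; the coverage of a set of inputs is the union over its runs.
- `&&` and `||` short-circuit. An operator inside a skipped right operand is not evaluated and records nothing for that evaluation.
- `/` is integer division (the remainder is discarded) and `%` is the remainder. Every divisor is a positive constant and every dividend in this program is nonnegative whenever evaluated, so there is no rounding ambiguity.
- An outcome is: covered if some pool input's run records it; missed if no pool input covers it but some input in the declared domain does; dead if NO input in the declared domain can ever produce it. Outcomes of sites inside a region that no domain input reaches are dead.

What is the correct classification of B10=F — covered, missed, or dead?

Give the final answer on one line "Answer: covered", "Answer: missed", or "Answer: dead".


B10=F is recorded by pool input(s) 6, 7, 8 -> covered
Answer: covered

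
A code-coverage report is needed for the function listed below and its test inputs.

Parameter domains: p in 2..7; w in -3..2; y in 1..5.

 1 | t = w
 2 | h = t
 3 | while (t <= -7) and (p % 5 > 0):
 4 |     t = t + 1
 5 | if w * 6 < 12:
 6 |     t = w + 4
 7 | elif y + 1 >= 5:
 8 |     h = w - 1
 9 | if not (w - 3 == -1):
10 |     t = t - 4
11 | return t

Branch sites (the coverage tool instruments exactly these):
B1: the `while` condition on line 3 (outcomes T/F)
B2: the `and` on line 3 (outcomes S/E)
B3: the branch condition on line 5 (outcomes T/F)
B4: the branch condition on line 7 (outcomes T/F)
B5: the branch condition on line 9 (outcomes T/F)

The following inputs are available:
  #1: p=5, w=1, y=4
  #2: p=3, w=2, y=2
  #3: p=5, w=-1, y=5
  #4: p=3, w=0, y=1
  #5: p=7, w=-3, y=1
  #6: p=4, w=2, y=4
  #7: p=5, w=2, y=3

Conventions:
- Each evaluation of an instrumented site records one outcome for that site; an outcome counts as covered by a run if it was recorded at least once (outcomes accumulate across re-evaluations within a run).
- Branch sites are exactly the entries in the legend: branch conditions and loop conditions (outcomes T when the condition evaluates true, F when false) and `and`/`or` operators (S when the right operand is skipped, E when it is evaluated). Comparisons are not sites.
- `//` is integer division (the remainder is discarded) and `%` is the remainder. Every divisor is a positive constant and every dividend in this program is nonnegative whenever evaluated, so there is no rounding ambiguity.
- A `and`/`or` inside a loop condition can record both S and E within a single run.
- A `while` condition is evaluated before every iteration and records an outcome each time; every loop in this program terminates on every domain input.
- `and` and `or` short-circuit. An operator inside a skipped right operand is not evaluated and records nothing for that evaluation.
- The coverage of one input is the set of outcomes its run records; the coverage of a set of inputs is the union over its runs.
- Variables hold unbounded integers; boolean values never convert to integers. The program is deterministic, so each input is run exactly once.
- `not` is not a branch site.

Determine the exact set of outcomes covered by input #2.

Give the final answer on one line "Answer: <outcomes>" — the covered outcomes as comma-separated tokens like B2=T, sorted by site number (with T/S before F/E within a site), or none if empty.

Event log for input #2 (p=3, w=2, y=2):
  B2->S, B1->F, B3->F, B4->F, B5->F
collecting distinct outcomes: B1=F, B2=S, B3=F, B4=F, B5=F

Answer: B1=F, B2=S, B3=F, B4=F, B5=F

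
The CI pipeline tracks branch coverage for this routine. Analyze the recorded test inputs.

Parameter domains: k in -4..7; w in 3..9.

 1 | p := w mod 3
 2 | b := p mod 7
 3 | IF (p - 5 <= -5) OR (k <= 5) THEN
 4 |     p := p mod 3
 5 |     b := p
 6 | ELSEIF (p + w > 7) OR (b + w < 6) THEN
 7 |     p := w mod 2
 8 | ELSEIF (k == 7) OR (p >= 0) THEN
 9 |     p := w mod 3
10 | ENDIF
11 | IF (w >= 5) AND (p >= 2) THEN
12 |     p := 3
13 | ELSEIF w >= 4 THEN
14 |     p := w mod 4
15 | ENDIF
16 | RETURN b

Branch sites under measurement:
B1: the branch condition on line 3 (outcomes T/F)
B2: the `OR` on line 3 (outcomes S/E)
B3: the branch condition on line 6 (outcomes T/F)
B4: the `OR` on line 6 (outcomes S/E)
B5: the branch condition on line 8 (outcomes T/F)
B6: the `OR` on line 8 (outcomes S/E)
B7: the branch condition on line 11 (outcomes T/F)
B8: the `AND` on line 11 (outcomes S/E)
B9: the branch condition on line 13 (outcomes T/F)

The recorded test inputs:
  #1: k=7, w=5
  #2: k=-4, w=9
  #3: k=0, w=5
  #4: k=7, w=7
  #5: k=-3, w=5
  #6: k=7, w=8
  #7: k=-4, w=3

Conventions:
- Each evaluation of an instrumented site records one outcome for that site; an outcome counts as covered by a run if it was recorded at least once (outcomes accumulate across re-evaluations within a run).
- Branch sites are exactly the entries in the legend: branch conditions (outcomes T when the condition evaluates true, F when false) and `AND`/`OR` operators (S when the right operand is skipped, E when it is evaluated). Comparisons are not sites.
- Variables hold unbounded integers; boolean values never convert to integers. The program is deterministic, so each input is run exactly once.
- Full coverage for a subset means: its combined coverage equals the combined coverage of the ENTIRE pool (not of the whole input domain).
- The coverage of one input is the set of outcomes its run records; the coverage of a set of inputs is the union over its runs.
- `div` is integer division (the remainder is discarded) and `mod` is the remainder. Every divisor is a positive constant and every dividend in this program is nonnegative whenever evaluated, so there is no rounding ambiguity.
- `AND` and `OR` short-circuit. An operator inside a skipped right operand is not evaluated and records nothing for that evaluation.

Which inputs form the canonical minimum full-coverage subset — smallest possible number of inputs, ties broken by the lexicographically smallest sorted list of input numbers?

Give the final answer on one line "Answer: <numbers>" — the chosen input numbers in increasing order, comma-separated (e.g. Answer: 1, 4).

input #1, k=7, w=5: events B2->E, B1->F, B4->E, B3->F, B6->S, B5->T, B8->E, B7->T; outcomes B1=F, B2=E, B3=F, B4=E, B5=T, B6=S, B7=T, B8=E
input #2, k=-4, w=9: events B2->S, B1->T, B8->E, B7->F, B9->T; outcomes B1=T, B2=S, B7=F, B8=E, B9=T
input #3, k=0, w=5: events B2->E, B1->T, B8->E, B7->T; outcomes B1=T, B2=E, B7=T, B8=E
input #4, k=7, w=7: events B2->E, B1->F, B4->S, B3->T, B8->E, B7->F, B9->T; outcomes B1=F, B2=E, B3=T, B4=S, B7=F, B8=E, B9=T
input #5, k=-3, w=5: events B2->E, B1->T, B8->E, B7->T; outcomes B1=T, B2=E, B7=T, B8=E
input #6, k=7, w=8: events B2->E, B1->F, B4->S, B3->T, B8->E, B7->F, B9->T; outcomes B1=F, B2=E, B3=T, B4=S, B7=F, B8=E, B9=T
input #7, k=-4, w=3: events B2->S, B1->T, B8->S, B7->F, B9->F; outcomes B1=T, B2=S, B7=F, B8=S, B9=F
union over all inputs: B1=T, B1=F, B2=S, B2=E, B3=T, B3=F, B4=S, B4=E, B5=T, B6=S, B7=T, B7=F, B8=S, B8=E, B9=T, B9=F (16 outcomes)
checked all size-1 subsets: none covers 16 outcomes (max 8/16)
checked all size-2 subsets: none covers 16 outcomes (max 13/16)
size 3: inputs {1, 4, 7} cover all 16 outcomes, and no lexicographically smaller subset of this size does

Answer: 1, 4, 7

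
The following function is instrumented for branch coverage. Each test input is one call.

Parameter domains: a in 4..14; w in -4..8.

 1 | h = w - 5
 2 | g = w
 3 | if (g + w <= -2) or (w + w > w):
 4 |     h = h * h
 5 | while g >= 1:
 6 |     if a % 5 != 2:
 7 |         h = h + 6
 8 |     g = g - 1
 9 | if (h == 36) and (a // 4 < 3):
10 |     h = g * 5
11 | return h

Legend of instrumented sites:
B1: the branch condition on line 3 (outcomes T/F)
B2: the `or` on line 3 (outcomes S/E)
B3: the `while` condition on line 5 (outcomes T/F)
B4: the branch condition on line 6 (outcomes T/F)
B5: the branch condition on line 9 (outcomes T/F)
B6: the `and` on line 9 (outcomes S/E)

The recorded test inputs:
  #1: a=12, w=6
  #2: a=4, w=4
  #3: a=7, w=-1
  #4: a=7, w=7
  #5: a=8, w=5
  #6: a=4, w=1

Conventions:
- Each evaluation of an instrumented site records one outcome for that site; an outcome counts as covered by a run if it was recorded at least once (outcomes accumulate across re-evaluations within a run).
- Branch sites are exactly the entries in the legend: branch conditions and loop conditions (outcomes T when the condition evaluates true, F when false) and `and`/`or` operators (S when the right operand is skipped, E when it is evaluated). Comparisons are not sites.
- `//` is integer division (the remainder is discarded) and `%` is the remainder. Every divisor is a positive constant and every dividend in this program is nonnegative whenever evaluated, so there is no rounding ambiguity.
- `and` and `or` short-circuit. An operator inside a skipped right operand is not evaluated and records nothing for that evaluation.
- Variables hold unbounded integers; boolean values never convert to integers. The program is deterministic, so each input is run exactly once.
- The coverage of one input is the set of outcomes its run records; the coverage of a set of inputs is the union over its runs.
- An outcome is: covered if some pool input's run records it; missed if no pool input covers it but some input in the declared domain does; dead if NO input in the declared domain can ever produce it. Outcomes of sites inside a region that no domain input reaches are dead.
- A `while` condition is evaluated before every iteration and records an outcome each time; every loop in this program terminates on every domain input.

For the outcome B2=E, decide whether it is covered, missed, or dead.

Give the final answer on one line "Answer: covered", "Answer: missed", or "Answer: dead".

B2=E is recorded by pool input(s) 1, 2, 4, 5, 6 -> covered

Answer: covered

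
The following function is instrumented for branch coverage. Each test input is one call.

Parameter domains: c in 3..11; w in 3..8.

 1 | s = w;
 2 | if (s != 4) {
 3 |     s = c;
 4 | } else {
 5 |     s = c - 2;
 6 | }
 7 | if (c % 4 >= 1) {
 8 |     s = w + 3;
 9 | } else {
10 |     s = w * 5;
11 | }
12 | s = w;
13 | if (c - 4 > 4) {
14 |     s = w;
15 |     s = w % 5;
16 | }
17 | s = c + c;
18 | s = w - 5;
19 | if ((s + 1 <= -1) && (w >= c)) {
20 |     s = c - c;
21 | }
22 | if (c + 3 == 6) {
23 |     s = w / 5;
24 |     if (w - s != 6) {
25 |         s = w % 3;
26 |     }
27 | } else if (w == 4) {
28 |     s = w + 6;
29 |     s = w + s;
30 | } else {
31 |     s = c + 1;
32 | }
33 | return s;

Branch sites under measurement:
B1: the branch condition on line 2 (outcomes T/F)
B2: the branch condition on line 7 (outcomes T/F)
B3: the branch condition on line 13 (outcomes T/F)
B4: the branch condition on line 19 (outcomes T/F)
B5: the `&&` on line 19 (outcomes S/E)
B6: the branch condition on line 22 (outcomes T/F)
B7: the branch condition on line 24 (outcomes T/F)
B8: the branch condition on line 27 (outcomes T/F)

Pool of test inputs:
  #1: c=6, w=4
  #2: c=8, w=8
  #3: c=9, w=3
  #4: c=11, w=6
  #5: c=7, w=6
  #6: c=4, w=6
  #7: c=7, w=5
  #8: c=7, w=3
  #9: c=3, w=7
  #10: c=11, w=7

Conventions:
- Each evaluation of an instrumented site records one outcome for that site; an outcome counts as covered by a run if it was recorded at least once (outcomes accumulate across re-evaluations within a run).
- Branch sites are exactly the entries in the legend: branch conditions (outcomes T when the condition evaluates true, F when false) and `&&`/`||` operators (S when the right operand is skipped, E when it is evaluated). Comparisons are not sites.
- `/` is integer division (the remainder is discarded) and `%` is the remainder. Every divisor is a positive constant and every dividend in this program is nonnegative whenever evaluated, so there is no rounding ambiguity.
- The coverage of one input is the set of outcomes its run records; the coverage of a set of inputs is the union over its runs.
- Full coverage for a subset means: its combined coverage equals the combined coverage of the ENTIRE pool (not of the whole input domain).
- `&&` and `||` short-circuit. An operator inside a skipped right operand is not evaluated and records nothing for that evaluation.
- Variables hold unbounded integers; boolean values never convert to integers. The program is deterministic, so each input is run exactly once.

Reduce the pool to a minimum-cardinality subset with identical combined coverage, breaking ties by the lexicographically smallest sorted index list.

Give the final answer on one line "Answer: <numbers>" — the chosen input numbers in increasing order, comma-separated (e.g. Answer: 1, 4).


#1 (c=6, w=4) -> covered: B1=F, B2=T, B3=F, B4=F, B5=S, B6=F, B8=T
#2 (c=8, w=8) -> covered: B1=T, B2=F, B3=F, B4=F, B5=S, B6=F, B8=F
#3 (c=9, w=3) -> covered: B1=T, B2=T, B3=T, B4=F, B5=E, B6=F, B8=F
#4 (c=11, w=6) -> covered: B1=T, B2=T, B3=T, B4=F, B5=S, B6=F, B8=F
#5 (c=7, w=6) -> covered: B1=T, B2=T, B3=F, B4=F, B5=S, B6=F, B8=F
#6 (c=4, w=6) -> covered: B1=T, B2=F, B3=F, B4=F, B5=S, B6=F, B8=F
#7 (c=7, w=5) -> covered: B1=T, B2=T, B3=F, B4=F, B5=S, B6=F, B8=F
#8 (c=7, w=3) -> covered: B1=T, B2=T, B3=F, B4=F, B5=E, B6=F, B8=F
#9 (c=3, w=7) -> covered: B1=T, B2=T, B3=F, B4=F, B5=S, B6=T, B7=F
#10 (c=11, w=7) -> covered: B1=T, B2=T, B3=T, B4=F, B5=S, B6=F, B8=F
union over all inputs: B1=T, B1=F, B2=T, B2=F, B3=T, B3=F, B4=F, B5=S, B5=E, B6=T, B6=F, B7=F, B8=T, B8=F (14 outcomes)
no size-1 subset reaches all 14 outcomes (best union: 7/14)
no size-2 subset reaches all 14 outcomes (best union: 11/14)
no size-3 subset reaches all 14 outcomes (best union: 13/14)
inputs {1, 2, 3, 9} (size 4) cover everything; no size-4 subset with a lexicographically smaller index list covers all 14
Answer: 1, 2, 3, 9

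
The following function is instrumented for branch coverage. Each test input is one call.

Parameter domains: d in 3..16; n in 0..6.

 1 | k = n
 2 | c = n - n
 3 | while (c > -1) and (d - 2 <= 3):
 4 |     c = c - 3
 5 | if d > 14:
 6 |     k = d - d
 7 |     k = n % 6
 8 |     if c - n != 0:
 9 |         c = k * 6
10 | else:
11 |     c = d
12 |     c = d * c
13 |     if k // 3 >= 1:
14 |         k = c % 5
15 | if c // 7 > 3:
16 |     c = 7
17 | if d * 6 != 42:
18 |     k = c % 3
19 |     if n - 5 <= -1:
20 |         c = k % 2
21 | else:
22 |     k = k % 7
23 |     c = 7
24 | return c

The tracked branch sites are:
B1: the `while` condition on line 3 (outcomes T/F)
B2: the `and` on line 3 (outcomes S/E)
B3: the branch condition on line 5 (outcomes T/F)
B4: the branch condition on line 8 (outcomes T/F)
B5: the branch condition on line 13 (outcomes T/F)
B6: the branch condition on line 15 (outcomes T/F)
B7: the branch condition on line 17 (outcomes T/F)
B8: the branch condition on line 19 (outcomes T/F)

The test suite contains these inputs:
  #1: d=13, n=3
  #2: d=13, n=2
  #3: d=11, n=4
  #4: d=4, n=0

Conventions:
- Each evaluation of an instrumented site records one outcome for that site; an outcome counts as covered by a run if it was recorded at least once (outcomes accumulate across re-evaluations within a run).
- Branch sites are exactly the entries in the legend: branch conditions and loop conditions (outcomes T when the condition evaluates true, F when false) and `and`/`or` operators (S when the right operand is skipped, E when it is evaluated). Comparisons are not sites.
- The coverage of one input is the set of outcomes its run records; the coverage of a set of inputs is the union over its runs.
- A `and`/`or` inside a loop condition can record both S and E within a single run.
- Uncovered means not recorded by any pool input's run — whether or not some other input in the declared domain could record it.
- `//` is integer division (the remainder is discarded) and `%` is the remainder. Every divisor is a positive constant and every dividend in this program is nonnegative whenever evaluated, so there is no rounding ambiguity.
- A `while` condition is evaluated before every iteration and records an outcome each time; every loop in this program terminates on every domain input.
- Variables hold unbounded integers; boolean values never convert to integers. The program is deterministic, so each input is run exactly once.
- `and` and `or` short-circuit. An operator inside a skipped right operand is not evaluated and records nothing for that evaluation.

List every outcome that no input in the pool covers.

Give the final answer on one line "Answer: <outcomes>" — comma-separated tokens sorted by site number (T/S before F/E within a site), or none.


input #1 (d=13, n=3): events B2->E, B1->F, B3->F, B5->T, B6->T, B7->T, B8->T; covers B1=F, B2=E, B3=F, B5=T, B6=T, B7=T, B8=T
input #2 (d=13, n=2): events B2->E, B1->F, B3->F, B5->F, B6->T, B7->T, B8->T; covers B1=F, B2=E, B3=F, B5=F, B6=T, B7=T, B8=T
input #3 (d=11, n=4): events B2->E, B1->F, B3->F, B5->T, B6->T, B7->T, B8->T; covers B1=F, B2=E, B3=F, B5=T, B6=T, B7=T, B8=T
input #4 (d=4, n=0): events B2->E, B1->T, B2->S, B1->F, B3->F, B5->F, B6->F, B7->T, B8->T; covers B1=T, B1=F, B2=S, B2=E, B3=F, B5=F, B6=F, B7=T, B8=T
union over the pool: B1=T, B1=F, B2=S, B2=E, B3=F, B5=T, B5=F, B6=T, B6=F, B7=T, B8=T
uncovered (5 of 16): B3=T, B4=T, B4=F, B7=F, B8=F
Answer: B3=T, B4=T, B4=F, B7=F, B8=F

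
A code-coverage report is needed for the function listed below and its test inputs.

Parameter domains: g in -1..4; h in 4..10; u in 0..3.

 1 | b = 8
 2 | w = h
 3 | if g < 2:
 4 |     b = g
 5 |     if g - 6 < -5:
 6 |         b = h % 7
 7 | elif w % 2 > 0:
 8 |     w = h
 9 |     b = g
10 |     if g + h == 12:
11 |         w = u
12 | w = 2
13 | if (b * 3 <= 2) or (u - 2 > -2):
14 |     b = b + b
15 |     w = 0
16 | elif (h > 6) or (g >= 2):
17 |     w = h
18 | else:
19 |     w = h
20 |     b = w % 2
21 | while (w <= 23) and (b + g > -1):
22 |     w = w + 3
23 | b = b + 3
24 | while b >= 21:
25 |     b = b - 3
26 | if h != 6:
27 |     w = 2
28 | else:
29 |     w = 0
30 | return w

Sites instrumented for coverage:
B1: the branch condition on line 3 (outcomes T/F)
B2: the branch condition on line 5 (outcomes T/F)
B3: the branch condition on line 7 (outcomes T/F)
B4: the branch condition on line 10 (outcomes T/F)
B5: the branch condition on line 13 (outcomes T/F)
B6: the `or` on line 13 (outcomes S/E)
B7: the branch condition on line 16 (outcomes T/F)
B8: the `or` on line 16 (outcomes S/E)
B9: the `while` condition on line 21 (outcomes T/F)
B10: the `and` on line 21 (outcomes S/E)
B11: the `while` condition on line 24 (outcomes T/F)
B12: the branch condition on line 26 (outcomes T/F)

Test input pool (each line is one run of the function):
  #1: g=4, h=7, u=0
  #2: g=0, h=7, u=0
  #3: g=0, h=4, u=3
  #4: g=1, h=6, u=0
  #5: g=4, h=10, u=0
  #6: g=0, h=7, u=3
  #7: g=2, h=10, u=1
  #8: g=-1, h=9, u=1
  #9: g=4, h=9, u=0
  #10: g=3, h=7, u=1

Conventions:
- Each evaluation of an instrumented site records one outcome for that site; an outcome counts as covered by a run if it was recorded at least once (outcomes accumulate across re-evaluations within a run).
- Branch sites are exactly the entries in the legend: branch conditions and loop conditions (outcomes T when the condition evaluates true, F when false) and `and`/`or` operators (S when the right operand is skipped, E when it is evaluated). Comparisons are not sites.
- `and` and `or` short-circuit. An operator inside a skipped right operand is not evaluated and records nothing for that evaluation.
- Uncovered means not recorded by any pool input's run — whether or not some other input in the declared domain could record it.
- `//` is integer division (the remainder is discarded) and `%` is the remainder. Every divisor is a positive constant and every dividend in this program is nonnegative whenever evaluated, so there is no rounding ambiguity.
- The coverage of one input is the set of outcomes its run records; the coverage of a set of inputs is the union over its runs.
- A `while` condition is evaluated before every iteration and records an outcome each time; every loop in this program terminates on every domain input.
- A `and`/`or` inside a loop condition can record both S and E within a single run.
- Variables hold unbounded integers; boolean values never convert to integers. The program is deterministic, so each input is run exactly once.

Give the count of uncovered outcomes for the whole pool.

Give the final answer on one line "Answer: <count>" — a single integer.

input #1, g=4, h=7, u=0: events B1->F, B3->T, B4->F, B6->E, B5->F, B8->S, B7->T, B10->E, B9->T, B10->E, B9->T, B10->E, B9->T, B10->E, ...; outcomes B1=F, B3=T, B4=F, B5=F, B6=E, B7=T, B8=S, B9=T, B9=F, B10=S, B10=E, B11=F, B12=T
input #2, g=0, h=7, u=0: events B1->T, B2->T, B6->S, B5->T, B10->E, B9->T, B10->E, B9->T, B10->E, B9->T, B10->E, B9->T, B10->E, B9->T, ...; outcomes B1=T, B2=T, B5=T, B6=S, B9=T, B9=F, B10=S, B10=E, B11=F, B12=T
input #3, g=0, h=4, u=3: events B1->T, B2->T, B6->E, B5->T, B10->E, B9->T, B10->E, B9->T, B10->E, B9->T, B10->E, B9->T, B10->E, B9->T, ...; outcomes B1=T, B2=T, B5=T, B6=E, B9=T, B9=F, B10=S, B10=E, B11=F, B12=T
input #4, g=1, h=6, u=0: events B1->T, B2->F, B6->E, B5->F, B8->E, B7->F, B10->E, B9->T, B10->E, B9->T, B10->E, B9->T, B10->E, B9->T, ...; outcomes B1=T, B2=F, B5=F, B6=E, B7=F, B8=E, B9=T, B9=F, B10=S, B10=E, B11=F, B12=F
input #5, g=4, h=10, u=0: events B1->F, B3->F, B6->E, B5->F, B8->S, B7->T, B10->E, B9->T, B10->E, B9->T, B10->E, B9->T, B10->E, B9->T, ...; outcomes B1=F, B3=F, B5=F, B6=E, B7=T, B8=S, B9=T, B9=F, B10=S, B10=E, B11=F, B12=T
input #6, g=0, h=7, u=3: events B1->T, B2->T, B6->S, B5->T, B10->E, B9->T, B10->E, B9->T, B10->E, B9->T, B10->E, B9->T, B10->E, B9->T, ...; outcomes B1=T, B2=T, B5=T, B6=S, B9=T, B9=F, B10=S, B10=E, B11=F, B12=T
input #7, g=2, h=10, u=1: events B1->F, B3->F, B6->E, B5->T, B10->E, B9->T, B10->E, B9->T, B10->E, B9->T, B10->E, B9->T, B10->E, B9->T, ...; outcomes B1=F, B3=F, B5=T, B6=E, B9=T, B9=F, B10=S, B10=E, B11=F, B12=T
input #8, g=-1, h=9, u=1: events B1->T, B2->T, B6->E, B5->T, B10->E, B9->T, B10->E, B9->T, B10->E, B9->T, B10->E, B9->T, B10->E, B9->T, ...; outcomes B1=T, B2=T, B5=T, B6=E, B9=T, B9=F, B10=S, B10=E, B11=F, B12=T
input #9, g=4, h=9, u=0: events B1->F, B3->T, B4->F, B6->E, B5->F, B8->S, B7->T, B10->E, B9->T, B10->E, B9->T, B10->E, B9->T, B10->E, ...; outcomes B1=F, B3=T, B4=F, B5=F, B6=E, B7=T, B8=S, B9=T, B9=F, B10=S, B10=E, B11=F, B12=T
input #10, g=3, h=7, u=1: events B1->F, B3->T, B4->F, B6->E, B5->T, B10->E, B9->T, B10->E, B9->T, B10->E, B9->T, B10->E, B9->T, B10->E, ...; outcomes B1=F, B3=T, B4=F, B5=T, B6=E, B9=T, B9=F, B10=S, B10=E, B11=F, B12=T
union over the pool: B1=T, B1=F, B2=T, B2=F, B3=T, B3=F, B4=F, B5=T, B5=F, B6=S, B6=E, B7=T, B7=F, B8=S, B8=E, B9=T, B9=F, B10=S, B10=E, B11=F, B12=T, B12=F
uncovered (2 of 24): B4=T, B11=T

Answer: 2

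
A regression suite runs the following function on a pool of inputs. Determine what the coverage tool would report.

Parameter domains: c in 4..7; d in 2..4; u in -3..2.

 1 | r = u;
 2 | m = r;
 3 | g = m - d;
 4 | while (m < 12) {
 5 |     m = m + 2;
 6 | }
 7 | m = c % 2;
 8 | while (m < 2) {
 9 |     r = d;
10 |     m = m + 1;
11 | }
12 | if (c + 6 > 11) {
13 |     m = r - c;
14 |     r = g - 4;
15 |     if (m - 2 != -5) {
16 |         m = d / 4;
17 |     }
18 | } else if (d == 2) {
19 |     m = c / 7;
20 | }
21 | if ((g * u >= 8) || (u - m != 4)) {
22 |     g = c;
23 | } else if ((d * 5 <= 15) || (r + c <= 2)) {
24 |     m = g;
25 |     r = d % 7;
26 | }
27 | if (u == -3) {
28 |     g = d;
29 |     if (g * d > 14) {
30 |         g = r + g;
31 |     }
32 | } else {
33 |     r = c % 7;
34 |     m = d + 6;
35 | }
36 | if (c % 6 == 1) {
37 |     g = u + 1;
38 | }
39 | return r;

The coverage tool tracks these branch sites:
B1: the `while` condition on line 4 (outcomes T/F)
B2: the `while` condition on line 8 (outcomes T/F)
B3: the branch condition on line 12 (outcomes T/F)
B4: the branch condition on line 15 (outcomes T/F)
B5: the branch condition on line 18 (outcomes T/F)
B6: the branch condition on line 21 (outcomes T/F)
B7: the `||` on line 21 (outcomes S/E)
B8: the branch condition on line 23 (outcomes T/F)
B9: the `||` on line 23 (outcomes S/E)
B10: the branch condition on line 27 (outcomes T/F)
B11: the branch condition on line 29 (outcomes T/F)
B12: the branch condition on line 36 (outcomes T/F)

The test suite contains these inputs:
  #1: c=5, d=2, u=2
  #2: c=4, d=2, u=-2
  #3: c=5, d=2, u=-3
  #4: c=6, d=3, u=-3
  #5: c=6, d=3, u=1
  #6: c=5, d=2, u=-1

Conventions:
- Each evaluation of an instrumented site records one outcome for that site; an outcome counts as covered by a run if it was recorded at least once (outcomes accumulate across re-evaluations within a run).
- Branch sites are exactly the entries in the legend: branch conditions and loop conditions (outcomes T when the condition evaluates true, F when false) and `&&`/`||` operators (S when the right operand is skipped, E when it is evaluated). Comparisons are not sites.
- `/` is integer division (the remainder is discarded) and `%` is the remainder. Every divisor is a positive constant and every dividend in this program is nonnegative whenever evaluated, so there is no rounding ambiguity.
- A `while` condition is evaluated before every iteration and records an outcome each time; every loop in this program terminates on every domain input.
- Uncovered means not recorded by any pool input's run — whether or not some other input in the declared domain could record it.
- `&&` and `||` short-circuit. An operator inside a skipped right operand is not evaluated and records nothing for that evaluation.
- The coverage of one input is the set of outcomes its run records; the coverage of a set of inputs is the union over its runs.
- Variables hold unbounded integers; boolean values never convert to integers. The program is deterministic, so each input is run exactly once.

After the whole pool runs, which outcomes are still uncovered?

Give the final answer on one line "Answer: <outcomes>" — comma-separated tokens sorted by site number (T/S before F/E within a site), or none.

input #1, c=5, d=2, u=2: events B1->T, B1->T, B1->T, B1->T, B1->T, B1->F, B2->T, B2->F, B3->F, B5->T, B7->E, B6->T, B10->F, B12->F; outcomes B1=T, B1=F, B2=T, B2=F, B3=F, B5=T, B6=T, B7=E, B10=F, B12=F
input #2, c=4, d=2, u=-2: events B1->T, B1->T, B1->T, B1->T, B1->T, B1->T, B1->T, B1->F, B2->T, B2->T, B2->F, B3->F, B5->T, B7->S, ...; outcomes B1=T, B1=F, B2=T, B2=F, B3=F, B5=T, B6=T, B7=S, B10=F, B12=F
input #3, c=5, d=2, u=-3: events B1->T, B1->T, B1->T, B1->T, B1->T, B1->T, B1->T, B1->T, B1->F, B2->T, B2->F, B3->F, B5->T, B7->S, ...; outcomes B1=T, B1=F, B2=T, B2=F, B3=F, B5=T, B6=T, B7=S, B10=T, B11=F, B12=F
input #4, c=6, d=3, u=-3: events B1->T, B1->T, B1->T, B1->T, B1->T, B1->T, B1->T, B1->T, B1->F, B2->T, B2->T, B2->F, B3->T, B4->F, ...; outcomes B1=T, B1=F, B2=T, B2=F, B3=T, B4=F, B6=T, B7=S, B10=T, B11=F, B12=F
input #5, c=6, d=3, u=1: events B1->T, B1->T, B1->T, B1->T, B1->T, B1->T, B1->F, B2->T, B2->T, B2->F, B3->T, B4->F, B7->E, B6->F, ...; outcomes B1=T, B1=F, B2=T, B2=F, B3=T, B4=F, B6=F, B7=E, B8=T, B9=S, B10=F, B12=F
input #6, c=5, d=2, u=-1: events B1->T, B1->T, B1->T, B1->T, B1->T, B1->T, B1->T, B1->F, B2->T, B2->F, B3->F, B5->T, B7->E, B6->T, ...; outcomes B1=T, B1=F, B2=T, B2=F, B3=F, B5=T, B6=T, B7=E, B10=F, B12=F
union over the pool: B1=T, B1=F, B2=T, B2=F, B3=T, B3=F, B4=F, B5=T, B6=T, B6=F, B7=S, B7=E, B8=T, B9=S, B10=T, B10=F, B11=F, B12=F
uncovered (6 of 24): B4=T, B5=F, B8=F, B9=E, B11=T, B12=T

Answer: B4=T, B5=F, B8=F, B9=E, B11=T, B12=T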